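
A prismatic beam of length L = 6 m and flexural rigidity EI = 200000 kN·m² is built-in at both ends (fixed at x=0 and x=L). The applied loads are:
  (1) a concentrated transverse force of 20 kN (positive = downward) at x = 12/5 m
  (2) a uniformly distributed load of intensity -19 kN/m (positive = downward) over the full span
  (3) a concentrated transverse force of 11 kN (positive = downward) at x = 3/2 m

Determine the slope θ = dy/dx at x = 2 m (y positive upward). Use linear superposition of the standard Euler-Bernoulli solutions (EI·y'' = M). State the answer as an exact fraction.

Load 1 — point force P=20 kN at a=12/5 m (b=L-a=18/5):
  θ_1 = -Pb²x(2aL-(3a+b)x)/(2L³EI)  [x≤a] = -20·(18/5)²·2·(2·(12/5)·6-(3·(12/5)+(18/5))·2)/(2·6³·200000) = -27/625000 rad
Load 2 — uniform load w=-19 kN/m over full span:
  θ_2 = -wx(L-x)(L-2x)/(12EI) = -(-19)·2·(6-2)·(6-2·2)/(12·200000) = 19/150000 rad
Load 3 — point force P=11 kN at a=3/2 m (b=L-a=9/2):
  θ_3 = Pa²(L-x)(2bL-(3b+a)(L-x))/(2L³EI)  [x>a] = 11·(3/2)²·(6-2)·(2·(9/2)·6-(3·(9/2)+(3/2))·(6-2))/(2·6³·200000) = -11/1600000 rad
Superposition: θ = Σ θ_i = 9191/120000000 rad ≈ 0.000077 rad

θ(2) = 9191/120000000 rad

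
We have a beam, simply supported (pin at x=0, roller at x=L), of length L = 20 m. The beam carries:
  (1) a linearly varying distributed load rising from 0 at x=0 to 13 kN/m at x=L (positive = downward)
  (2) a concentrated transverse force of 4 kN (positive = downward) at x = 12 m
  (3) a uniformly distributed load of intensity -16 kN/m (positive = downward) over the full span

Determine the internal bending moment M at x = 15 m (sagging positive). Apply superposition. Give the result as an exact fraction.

M(15) = -2429/8 kN·m

Load 1 — triangular load w₀=13 kN/m (0→w₀ over full span):
  M_1 = w₀Lx/6 - w₀x³/(6L) = 13·20·15/6 - 13·15³/(6·20) = 2275/8 kN·m
Load 2 — point force P=4 kN at a=12 m (b=L-a=8):
  M_2 = Pa(L-x)/L  [x>a] = 4·12·(20-15)/20 = 12 kN·m
Load 3 — uniform load w=-16 kN/m over full span:
  M_3 = wx(L-x)/2 = (-16)·15·(20-15)/2 = -600 kN·m
Superposition: M = Σ M_i = -2429/8 kN·m ≈ -303.625000 kN·m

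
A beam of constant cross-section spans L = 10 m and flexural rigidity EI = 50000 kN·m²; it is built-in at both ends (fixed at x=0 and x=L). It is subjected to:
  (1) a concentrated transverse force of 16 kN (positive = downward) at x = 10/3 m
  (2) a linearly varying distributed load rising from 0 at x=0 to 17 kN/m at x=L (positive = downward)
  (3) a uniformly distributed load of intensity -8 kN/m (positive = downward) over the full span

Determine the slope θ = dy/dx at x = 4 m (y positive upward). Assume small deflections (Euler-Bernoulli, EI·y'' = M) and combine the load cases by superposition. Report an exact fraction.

θ(4) = -139/562500 rad

Load 1 — point force P=16 kN at a=10/3 m (b=L-a=20/3):
  θ_1 = Pa²(L-x)(2bL-(3b+a)(L-x))/(2L³EI)  [x>a] = 16·(10/3)²·(10-4)·(2·(20/3)·10-(3·(20/3)+(10/3))·(10-4))/(2·10³·50000) = -2/28125 rad
Load 2 — triangular load w₀=17 kN/m (0→w₀ over full span):
  θ_2 = -w₀(2x(L-x)(L-2x)(x+2L)+x²(L-x)²)/(120LEI) = -17·(2·4·(10-4)·(10-2·4)·(4+2·10)+4²·(10-4)²)/(120·10·50000) = -51/62500 rad
Load 3 — uniform load w=-8 kN/m over full span:
  θ_3 = -wx(L-x)(L-2x)/(12EI) = -(-8)·4·(10-4)·(10-2·4)/(12·50000) = 2/3125 rad
Superposition: θ = Σ θ_i = -139/562500 rad ≈ -0.000247 rad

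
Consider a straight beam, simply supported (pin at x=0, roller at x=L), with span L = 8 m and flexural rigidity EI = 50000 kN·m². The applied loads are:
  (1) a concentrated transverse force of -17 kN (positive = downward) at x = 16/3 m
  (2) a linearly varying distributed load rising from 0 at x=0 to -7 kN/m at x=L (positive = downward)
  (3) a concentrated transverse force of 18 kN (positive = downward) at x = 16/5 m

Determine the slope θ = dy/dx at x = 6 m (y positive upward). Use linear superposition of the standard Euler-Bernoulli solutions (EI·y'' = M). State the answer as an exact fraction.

θ(6) = -1840439/2025000000 rad

Load 1 — point force P=-17 kN at a=16/3 m (b=L-a=8/3):
  θ_1 = -Pa(2L²-6Lx+3x²+a²)/(6LEI)  [x>a] = -(-17)·(16/3)·(2·8²-6·8·6+3·6²+(16/3)²)/(6·8·50000) = -901/1012500 rad
Load 2 — triangular load w₀=-7 kN/m (0→w₀ over full span):
  θ_2 = -w₀(7L⁴-30L²x²+15x⁴)/(360LEI) = -(-7)·(7·8⁴-30·8²·6²+15·6⁴)/(360·8·50000) = -9191/9000000 rad
Load 3 — point force P=18 kN at a=16/5 m (b=L-a=24/5):
  θ_3 = -Pa(2L²-6Lx+3x²+a²)/(6LEI)  [x>a] = -18·(16/5)·(2·8²-6·8·6+3·6²+(16/5)²)/(6·8·50000) = 783/781250 rad
Superposition: θ = Σ θ_i = -1840439/2025000000 rad ≈ -0.000909 rad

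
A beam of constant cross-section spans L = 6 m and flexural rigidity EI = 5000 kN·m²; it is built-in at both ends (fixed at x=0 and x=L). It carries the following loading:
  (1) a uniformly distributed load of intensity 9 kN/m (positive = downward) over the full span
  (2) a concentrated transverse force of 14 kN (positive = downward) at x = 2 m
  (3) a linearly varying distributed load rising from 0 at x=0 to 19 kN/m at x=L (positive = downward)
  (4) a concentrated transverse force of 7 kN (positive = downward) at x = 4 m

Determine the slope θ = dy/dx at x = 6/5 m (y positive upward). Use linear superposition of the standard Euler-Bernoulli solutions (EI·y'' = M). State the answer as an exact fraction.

Load 1 — uniform load w=9 kN/m over full span:
  θ_1 = -wx(L-x)(L-2x)/(12EI) = -9·(6/5)·(6-(6/5))·(6-2·(6/5))/(12·5000) = -243/78125 rad
Load 2 — point force P=14 kN at a=2 m (b=L-a=4):
  θ_2 = -Pb²x(2aL-(3a+b)x)/(2L³EI)  [x≤a] = -14·4²·(6/5)·(2·2·6-(3·2+4)·(6/5))/(2·6³·5000) = -14/9375 rad
Load 3 — triangular load w₀=19 kN/m (0→w₀ over full span):
  θ_3 = -w₀(2x(L-x)(L-2x)(x+2L)+x²(L-x)²)/(120LEI) = -19·(2·(6/5)·(6-(6/5))·(6-2·(6/5))·((6/5)+2·6)+(6/5)²·(6-(6/5))²)/(120·6·5000) = -1197/390625 rad
Load 4 — point force P=7 kN at a=4 m (b=L-a=2):
  θ_4 = -Pb²x(2aL-(3a+b)x)/(2L³EI)  [x≤a] = -7·2²·(6/5)·(2·4·6-(3·4+2)·(6/5))/(2·6³·5000) = -91/187500 rad
Superposition: θ = Σ θ_i = -38219/4687500 rad ≈ -0.008153 rad

θ(6/5) = -38219/4687500 rad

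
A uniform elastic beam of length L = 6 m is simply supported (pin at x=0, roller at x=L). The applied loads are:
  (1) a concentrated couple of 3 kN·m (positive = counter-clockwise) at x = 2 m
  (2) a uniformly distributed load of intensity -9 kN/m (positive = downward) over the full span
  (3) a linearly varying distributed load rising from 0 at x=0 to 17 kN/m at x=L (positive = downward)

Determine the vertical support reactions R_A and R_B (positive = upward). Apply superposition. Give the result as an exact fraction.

Load 1 — applied couple M₀=3 kN·m at a=2 m (b=L-a=4):
  R_A = M₀/L = 3/6 = 1/2 kN
  R_B = -M₀/L = -3/6 = -1/2 kN
Load 2 — uniform load w=-9 kN/m over full span:
  R_A = wL/2 = (-9)·6/2 = -27 kN
  R_B = wL/2 = (-9)·6/2 = -27 kN
Load 3 — triangular load w₀=17 kN/m (0→w₀ over full span):
  R_A = w₀L/6 = 17·6/6 = 17 kN
  R_B = w₀L/3 = 17·6/3 = 34 kN
Superposition: R_A = -19/2 kN, R_B = 13/2 kN

R_A = -19/2 kN, R_B = 13/2 kN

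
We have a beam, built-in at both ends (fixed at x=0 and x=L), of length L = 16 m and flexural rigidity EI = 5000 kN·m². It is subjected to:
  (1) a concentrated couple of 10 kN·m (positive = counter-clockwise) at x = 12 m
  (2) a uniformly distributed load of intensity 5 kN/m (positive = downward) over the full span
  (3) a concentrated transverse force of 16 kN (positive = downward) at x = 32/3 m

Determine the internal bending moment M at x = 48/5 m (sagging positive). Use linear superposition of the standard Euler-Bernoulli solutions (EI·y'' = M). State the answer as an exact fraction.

M(48/5) = 77131/1080 kN·m

Load 1 — applied couple M₀=10 kN·m at a=12 m (b=L-a=4):
  M_1 = R_Ax - M_A  [x≤a] with R_A=45/64, M_A=25/8 = (45/64)·(48/5) - (25/8) = 29/8 kN·m
Load 2 — uniform load w=5 kN/m over full span:
  M_2 = wLx/2 - wL²/12 - wx²/2 = 5·16·(48/5)/2 - 5·16²/12 - 5·(48/5)²/2 = 704/15 kN·m
Load 3 — point force P=16 kN at a=32/3 m (b=L-a=16/3):
  M_3 = Pb²(3a+b)x/L³ - Pab²/L²  [x≤a] = 16·(16/3)²·(3·(32/3)+(16/3))·(48/5)/16³ - 16·(32/3)·(16/3)²/16² = 2816/135 kN·m
Superposition: M = Σ M_i = 77131/1080 kN·m ≈ 71.417593 kN·m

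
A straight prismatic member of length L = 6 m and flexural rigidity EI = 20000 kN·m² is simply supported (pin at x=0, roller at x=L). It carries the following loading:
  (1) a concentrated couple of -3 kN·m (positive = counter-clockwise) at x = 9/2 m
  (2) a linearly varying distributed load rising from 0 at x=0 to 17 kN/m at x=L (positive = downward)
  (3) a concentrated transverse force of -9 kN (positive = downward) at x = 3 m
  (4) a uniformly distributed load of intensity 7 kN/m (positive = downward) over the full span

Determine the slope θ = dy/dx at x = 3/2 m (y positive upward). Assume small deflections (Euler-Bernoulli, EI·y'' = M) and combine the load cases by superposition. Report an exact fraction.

θ(3/2) = -101277/25600000 rad

Load 1 — applied couple M₀=-3 kN·m at a=9/2 m (b=L-a=3/2):
  θ_1 = (M₀x²/(2L)+C₁)/EI  [x≤a] with C₁=M₀(3b²-L²)/(6L)=39/16 = ((-3)·(3/2)²/(2·6)+(39/16))/20000 = 3/32000 rad
Load 2 — triangular load w₀=17 kN/m (0→w₀ over full span):
  θ_2 = -w₀(7L⁴-30L²x²+15x⁴)/(360LEI) = -17·(7·6⁴-30·6²·(3/2)²+15·(3/2)⁴)/(360·6·20000) = -67677/25600000 rad
Load 3 — point force P=-9 kN at a=3 m (b=L-a=3):
  θ_3 = -Pb(L²-b²-3x²)/(6LEI)  [x≤a] = -(-9)·3·(6²-3²-3·(3/2)²)/(6·6·20000) = 243/320000 rad
Load 4 — uniform load w=7 kN/m over full span:
  θ_4 = -w(L³-6Lx²+4x³)/(24EI) = -7·(6³-6·6·(3/2)²+4·(3/2)³)/(24·20000) = -693/320000 rad
Superposition: θ = Σ θ_i = -101277/25600000 rad ≈ -0.003956 rad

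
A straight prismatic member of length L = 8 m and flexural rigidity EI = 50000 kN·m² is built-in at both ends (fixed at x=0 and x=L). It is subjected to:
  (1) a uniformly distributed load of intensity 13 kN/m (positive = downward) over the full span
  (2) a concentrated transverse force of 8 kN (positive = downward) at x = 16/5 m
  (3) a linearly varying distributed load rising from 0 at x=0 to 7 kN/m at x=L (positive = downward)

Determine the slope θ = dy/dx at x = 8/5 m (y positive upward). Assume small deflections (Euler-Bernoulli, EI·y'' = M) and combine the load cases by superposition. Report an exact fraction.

θ(8/5) = -43792/29296875 rad

Load 1 — uniform load w=13 kN/m over full span:
  θ_1 = -wx(L-x)(L-2x)/(12EI) = -13·(8/5)·(8-(8/5))·(8-2·(8/5))/(12·50000) = -416/390625 rad
Load 2 — point force P=8 kN at a=16/5 m (b=L-a=24/5):
  θ_2 = -Pb²x(2aL-(3a+b)x)/(2L³EI)  [x≤a] = -8·(24/5)²·(8/5)·(2·(16/5)·8-(3·(16/5)+(24/5))·(8/5))/(2·8³·50000) = -1584/9765625 rad
Load 3 — triangular load w₀=7 kN/m (0→w₀ over full span):
  θ_3 = -w₀(2x(L-x)(L-2x)(x+2L)+x²(L-x)²)/(120LEI) = -7·(2·(8/5)·(8-(8/5))·(8-2·(8/5))·((8/5)+2·8)+(8/5)²·(8-(8/5))²)/(120·8·50000) = -1568/5859375 rad
Superposition: θ = Σ θ_i = -43792/29296875 rad ≈ -0.001495 rad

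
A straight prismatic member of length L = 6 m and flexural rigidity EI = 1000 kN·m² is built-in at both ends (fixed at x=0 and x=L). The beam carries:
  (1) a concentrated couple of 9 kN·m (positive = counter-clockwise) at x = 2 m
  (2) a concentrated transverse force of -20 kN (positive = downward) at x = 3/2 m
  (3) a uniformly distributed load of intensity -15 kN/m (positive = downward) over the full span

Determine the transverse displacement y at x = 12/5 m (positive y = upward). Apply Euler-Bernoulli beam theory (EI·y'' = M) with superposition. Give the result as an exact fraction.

Load 1 — applied couple M₀=9 kN·m at a=2 m (b=L-a=4):
  y_1 = (R_Ax³/6 - M_Ax²/2 - M₀(x-a)²/2)/EI  [x>a] with R_A=2, M_A=0 = (2·(12/5)³/6 - 0·(12/5)²/2 - 9·((12/5)-2)²/2)/1000 = 243/62500 m
Load 2 — point force P=-20 kN at a=3/2 m (b=L-a=9/2):
  y_2 = -Pa²(L-x)²(3bL-(3b+a)(L-x))/(6L³EI)  [x>a] = -(-20)·(3/2)²·(6-(12/5))²·(3·(9/2)·6-(3·(9/2)+(3/2))·(6-(12/5)))/(6·6³·1000) = 243/20000 m
Load 3 — uniform load w=-15 kN/m over full span:
  y_3 = -wx²(L-x)²/(24EI) = -(-15)·(12/5)²·(6-(12/5))²/(24·1000) = 729/15625 m
Superposition: y = Σ y_i = 31347/500000 m ≈ 0.062694 m

y(12/5) = 31347/500000 m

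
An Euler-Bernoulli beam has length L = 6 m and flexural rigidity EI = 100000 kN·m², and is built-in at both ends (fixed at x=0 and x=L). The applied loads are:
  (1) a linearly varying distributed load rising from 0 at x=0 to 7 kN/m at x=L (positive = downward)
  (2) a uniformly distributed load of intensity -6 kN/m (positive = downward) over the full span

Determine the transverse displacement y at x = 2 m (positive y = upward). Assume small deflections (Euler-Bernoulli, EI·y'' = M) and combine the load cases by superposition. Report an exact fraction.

Load 1 — triangular load w₀=7 kN/m (0→w₀ over full span):
  y_1 = -w₀x²(L-x)²(x+2L)/(120LEI) = -7·2²·(6-2)²·(2+2·6)/(120·6·100000) = -49/562500 m
Load 2 — uniform load w=-6 kN/m over full span:
  y_2 = -wx²(L-x)²/(24EI) = -(-6)·2²·(6-2)²/(24·100000) = 1/6250 m
Superposition: y = Σ y_i = 41/562500 m ≈ 0.000073 m

y(2) = 41/562500 m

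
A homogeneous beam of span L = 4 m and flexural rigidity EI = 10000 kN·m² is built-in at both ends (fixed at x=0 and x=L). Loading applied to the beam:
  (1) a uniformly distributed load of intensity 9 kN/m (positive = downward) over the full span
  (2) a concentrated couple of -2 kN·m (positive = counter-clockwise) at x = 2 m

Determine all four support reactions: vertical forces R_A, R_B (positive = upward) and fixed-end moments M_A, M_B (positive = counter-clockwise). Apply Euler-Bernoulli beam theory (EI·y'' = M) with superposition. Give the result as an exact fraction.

R_A = 69/4 kN, M_A = 23/2 kN·m, R_B = 75/4 kN, M_B = -25/2 kN·m

Load 1 — uniform load w=9 kN/m over full span:
  R_A = wL/2 = 9·4/2 = 18 kN
  M_A = wL²/12 = 9·4²/12 = 12 kN·m
  R_B = wL/2 = 9·4/2 = 18 kN
  M_B = -wL²/12 = -9·4²/12 = -12 kN·m
Load 2 — applied couple M₀=-2 kN·m at a=2 m (b=L-a=2):
  R_A = 6M₀ab/L³ = 6·(-2)·2·2/4³ = -3/4 kN
  M_A = M₀b(2a-b)/L² = (-2)·2·(2·2-2)/4² = -1/2 kN·m
  R_B = -6M₀ab/L³ = -6·(-2)·2·2/4³ = 3/4 kN
  M_B = M₀a(2b-a)/L² = (-2)·2·(2·2-2)/4² = -1/2 kN·m
Superposition: R_A = 69/4 kN, M_A = 23/2 kN·m, R_B = 75/4 kN, M_B = -25/2 kN·m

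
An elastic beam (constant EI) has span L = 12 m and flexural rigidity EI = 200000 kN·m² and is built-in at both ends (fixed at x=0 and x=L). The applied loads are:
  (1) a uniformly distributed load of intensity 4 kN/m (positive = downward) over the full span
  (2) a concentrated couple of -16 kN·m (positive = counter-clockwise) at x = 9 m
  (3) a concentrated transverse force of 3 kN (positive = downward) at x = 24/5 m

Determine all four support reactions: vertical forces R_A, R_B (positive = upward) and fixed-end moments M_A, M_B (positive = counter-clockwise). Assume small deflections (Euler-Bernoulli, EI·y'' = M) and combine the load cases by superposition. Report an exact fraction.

R_A = 6111/250 kN, M_A = 6023/125 kN·m, R_B = 6639/250 kN, M_B = -6057/125 kN·m

Load 1 — uniform load w=4 kN/m over full span:
  R_A = wL/2 = 4·12/2 = 24 kN
  M_A = wL²/12 = 4·12²/12 = 48 kN·m
  R_B = wL/2 = 4·12/2 = 24 kN
  M_B = -wL²/12 = -4·12²/12 = -48 kN·m
Load 2 — applied couple M₀=-16 kN·m at a=9 m (b=L-a=3):
  R_A = 6M₀ab/L³ = 6·(-16)·9·3/12³ = -3/2 kN
  M_A = M₀b(2a-b)/L² = (-16)·3·(2·9-3)/12² = -5 kN·m
  R_B = -6M₀ab/L³ = -6·(-16)·9·3/12³ = 3/2 kN
  M_B = M₀a(2b-a)/L² = (-16)·9·(2·3-9)/12² = 3 kN·m
Load 3 — point force P=3 kN at a=24/5 m (b=L-a=36/5):
  R_A = Pb²(3a+b)/L³ = 3·(36/5)²·(3·(24/5)+(36/5))/12³ = 243/125 kN
  M_A = Pab²/L² = 3·(24/5)·(36/5)²/12² = 648/125 kN·m
  R_B = Pa²(a+3b)/L³ = 3·(24/5)²·((24/5)+3·(36/5))/12³ = 132/125 kN
  M_B = -Pa²b/L² = -3·(24/5)²·(36/5)/12² = -432/125 kN·m
Superposition: R_A = 6111/250 kN, M_A = 6023/125 kN·m, R_B = 6639/250 kN, M_B = -6057/125 kN·m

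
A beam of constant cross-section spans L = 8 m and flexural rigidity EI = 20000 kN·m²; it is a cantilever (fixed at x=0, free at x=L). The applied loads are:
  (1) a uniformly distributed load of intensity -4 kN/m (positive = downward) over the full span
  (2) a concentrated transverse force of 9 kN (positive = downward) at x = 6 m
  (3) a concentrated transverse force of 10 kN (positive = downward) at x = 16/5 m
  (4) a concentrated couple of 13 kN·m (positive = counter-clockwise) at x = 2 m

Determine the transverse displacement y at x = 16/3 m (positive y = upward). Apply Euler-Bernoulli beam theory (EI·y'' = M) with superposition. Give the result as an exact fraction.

Load 1 — uniform load w=-4 kN/m over full span:
  y_1 = -wx²(x²-4Lx+6L²)/(24EI) = -(-4)·(16/3)²·((16/3)²-4·8·(16/3)+6·8²)/(24·20000) = 8704/151875 m
Load 2 — point force P=9 kN at a=6 m (b=L-a=2):
  y_2 = -Px²(3a-x)/(6EI)  [x≤a] = -9·(16/3)²·(3·6-(16/3))/(6·20000) = -152/5625 m
Load 3 — point force P=10 kN at a=16/5 m (b=L-a=24/5):
  y_3 = -Pa²(3x-a)/(6EI)  [x>a] = -10·(16/5)²·(3·(16/3)-(16/5))/(6·20000) = -512/46875 m
Load 4 — applied couple M₀=13 kN·m at a=2 m (b=L-a=6):
  y_4 = M₀a(2x-a)/(2EI)  [x>a] = 13·2·(2·(16/3)-2)/(2·20000) = 169/30000 m
Superposition: y = Σ y_i = 1518673/60750000 m ≈ 0.024999 m

y(16/3) = 1518673/60750000 m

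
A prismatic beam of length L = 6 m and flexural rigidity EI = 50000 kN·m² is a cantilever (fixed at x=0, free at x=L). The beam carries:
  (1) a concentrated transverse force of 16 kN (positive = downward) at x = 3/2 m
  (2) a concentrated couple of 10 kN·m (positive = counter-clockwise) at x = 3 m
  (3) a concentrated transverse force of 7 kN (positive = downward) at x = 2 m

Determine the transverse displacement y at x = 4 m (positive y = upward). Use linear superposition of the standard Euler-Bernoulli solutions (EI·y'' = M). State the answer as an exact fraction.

Load 1 — point force P=16 kN at a=3/2 m (b=L-a=9/2):
  y_1 = -Pa²(3x-a)/(6EI)  [x>a] = -16·(3/2)²·(3·4-(3/2))/(6·50000) = -63/50000 m
Load 2 — applied couple M₀=10 kN·m at a=3 m (b=L-a=3):
  y_2 = M₀a(2x-a)/(2EI)  [x>a] = 10·3·(2·4-3)/(2·50000) = 3/2000 m
Load 3 — point force P=7 kN at a=2 m (b=L-a=4):
  y_3 = -Pa²(3x-a)/(6EI)  [x>a] = -7·2²·(3·4-2)/(6·50000) = -7/7500 m
Superposition: y = Σ y_i = -13/18750 m ≈ -0.000693 m

y(4) = -13/18750 m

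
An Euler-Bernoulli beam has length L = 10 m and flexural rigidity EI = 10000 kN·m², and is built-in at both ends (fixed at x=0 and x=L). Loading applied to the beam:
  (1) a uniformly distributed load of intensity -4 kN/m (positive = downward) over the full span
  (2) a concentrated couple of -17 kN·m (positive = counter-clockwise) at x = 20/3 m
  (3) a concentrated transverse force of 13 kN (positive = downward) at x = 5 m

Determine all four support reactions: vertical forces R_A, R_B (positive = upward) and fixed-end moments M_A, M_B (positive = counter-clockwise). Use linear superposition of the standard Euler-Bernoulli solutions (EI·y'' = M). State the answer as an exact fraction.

Load 1 — uniform load w=-4 kN/m over full span:
  R_A = wL/2 = (-4)·10/2 = -20 kN
  M_A = wL²/12 = (-4)·10²/12 = -100/3 kN·m
  R_B = wL/2 = (-4)·10/2 = -20 kN
  M_B = -wL²/12 = -(-4)·10²/12 = 100/3 kN·m
Load 2 — applied couple M₀=-17 kN·m at a=20/3 m (b=L-a=10/3):
  R_A = 6M₀ab/L³ = 6·(-17)·(20/3)·(10/3)/10³ = -34/15 kN
  M_A = M₀b(2a-b)/L² = (-17)·(10/3)·(2·(20/3)-(10/3))/10² = -17/3 kN·m
  R_B = -6M₀ab/L³ = -6·(-17)·(20/3)·(10/3)/10³ = 34/15 kN
  M_B = M₀a(2b-a)/L² = (-17)·(20/3)·(2·(10/3)-(20/3))/10² = 0 kN·m
Load 3 — point force P=13 kN at a=5 m (b=L-a=5):
  R_A = Pb²(3a+b)/L³ = 13·5²·(3·5+5)/10³ = 13/2 kN
  M_A = Pab²/L² = 13·5·5²/10² = 65/4 kN·m
  R_B = Pa²(a+3b)/L³ = 13·5²·(5+3·5)/10³ = 13/2 kN
  M_B = -Pa²b/L² = -13·5²·5/10² = -65/4 kN·m
Superposition: R_A = -473/30 kN, M_A = -91/4 kN·m, R_B = -337/30 kN, M_B = 205/12 kN·m

R_A = -473/30 kN, M_A = -91/4 kN·m, R_B = -337/30 kN, M_B = 205/12 kN·m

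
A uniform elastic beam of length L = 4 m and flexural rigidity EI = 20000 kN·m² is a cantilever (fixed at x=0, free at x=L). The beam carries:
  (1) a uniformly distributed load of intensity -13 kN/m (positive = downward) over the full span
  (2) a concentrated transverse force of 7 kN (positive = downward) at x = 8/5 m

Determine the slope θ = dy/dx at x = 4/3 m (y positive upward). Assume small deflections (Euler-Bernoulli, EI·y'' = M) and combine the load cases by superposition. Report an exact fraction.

θ(4/3) = 4499/1012500 rad

Load 1 — uniform load w=-13 kN/m over full span:
  θ_1 = -wx(x²-3Lx+3L²)/(6EI) = -(-13)·(4/3)·((4/3)²-3·4·(4/3)+3·4²)/(6·20000) = 247/50625 rad
Load 2 — point force P=7 kN at a=8/5 m (b=L-a=12/5):
  θ_2 = -Px(2a-x)/(2EI)  [x≤a] = -7·(4/3)·(2·(8/5)-(4/3))/(2·20000) = -49/112500 rad
Superposition: θ = Σ θ_i = 4499/1012500 rad ≈ 0.004443 rad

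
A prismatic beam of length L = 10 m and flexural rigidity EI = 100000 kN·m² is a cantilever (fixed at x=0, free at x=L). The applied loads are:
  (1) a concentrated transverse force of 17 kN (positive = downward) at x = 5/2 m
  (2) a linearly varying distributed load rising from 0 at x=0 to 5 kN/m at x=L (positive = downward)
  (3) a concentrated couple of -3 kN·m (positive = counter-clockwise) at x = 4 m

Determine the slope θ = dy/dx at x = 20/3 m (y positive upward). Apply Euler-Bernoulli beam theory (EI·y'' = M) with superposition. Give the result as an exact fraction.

Load 1 — point force P=17 kN at a=5/2 m (b=L-a=15/2):
  θ_1 = -Pa²/(2EI)  [x>a] = -17·(5/2)²/(2·100000) = -17/32000 rad
Load 2 — triangular load w₀=5 kN/m (0→w₀ over full span):
  θ_2 = (w₀Lx²/4-w₀L²x/3-w₀x⁴/(24L))/EI = (5·10·(20/3)²/4-5·10²·(20/3)/3-5·(20/3)⁴/(24·10))/100000 = -29/4860 rad
Load 3 — applied couple M₀=-3 kN·m at a=4 m (b=L-a=6):
  θ_3 = M₀a/EI  [x>a] = (-3)·4/100000 = -3/25000 rad
Superposition: θ = Σ θ_i = -1286603/194400000 rad ≈ -0.006618 rad

θ(20/3) = -1286603/194400000 rad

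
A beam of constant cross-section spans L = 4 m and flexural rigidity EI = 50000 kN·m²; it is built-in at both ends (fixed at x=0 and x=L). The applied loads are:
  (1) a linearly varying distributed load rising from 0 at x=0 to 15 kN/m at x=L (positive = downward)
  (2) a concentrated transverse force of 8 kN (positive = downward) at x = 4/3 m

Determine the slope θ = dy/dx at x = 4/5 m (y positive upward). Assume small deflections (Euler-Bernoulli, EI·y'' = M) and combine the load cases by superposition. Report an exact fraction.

θ(4/5) = -1156/10546875 rad

Load 1 — triangular load w₀=15 kN/m (0→w₀ over full span):
  θ_1 = -w₀(2x(L-x)(L-2x)(x+2L)+x²(L-x)²)/(120LEI) = -15·(2·(4/5)·(4-(4/5))·(4-2·(4/5))·((4/5)+2·4)+(4/5)²·(4-(4/5))²)/(120·4·50000) = -28/390625 rad
Load 2 — point force P=8 kN at a=4/3 m (b=L-a=8/3):
  θ_2 = -Pb²x(2aL-(3a+b)x)/(2L³EI)  [x≤a] = -8·(8/3)²·(4/5)·(2·(4/3)·4-(3·(4/3)+(8/3))·(4/5))/(2·4³·50000) = -16/421875 rad
Superposition: θ = Σ θ_i = -1156/10546875 rad ≈ -0.000110 rad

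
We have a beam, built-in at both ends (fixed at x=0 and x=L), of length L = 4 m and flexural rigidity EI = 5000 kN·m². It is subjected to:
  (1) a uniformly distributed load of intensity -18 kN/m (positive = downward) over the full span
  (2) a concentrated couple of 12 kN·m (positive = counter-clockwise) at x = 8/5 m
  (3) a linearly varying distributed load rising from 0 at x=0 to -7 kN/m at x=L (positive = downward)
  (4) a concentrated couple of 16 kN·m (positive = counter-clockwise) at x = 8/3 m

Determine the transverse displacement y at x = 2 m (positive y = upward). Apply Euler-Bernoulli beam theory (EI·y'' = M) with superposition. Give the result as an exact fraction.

y(2) = 2857/1125000 m

Load 1 — uniform load w=-18 kN/m over full span:
  y_1 = -wx²(L-x)²/(24EI) = -(-18)·2²·(4-2)²/(24·5000) = 3/1250 m
Load 2 — applied couple M₀=12 kN·m at a=8/5 m (b=L-a=12/5):
  y_2 = (R_Ax³/6 - M_Ax²/2 - M₀(x-a)²/2)/EI  [x>a] with R_A=108/25, M_A=36/25 = ((108/25)·2³/6 - (36/25)·2²/2 - 12·(2-(8/5))²/2)/5000 = 6/15625 m
Load 3 — triangular load w₀=-7 kN/m (0→w₀ over full span):
  y_3 = -w₀x²(L-x)²(x+2L)/(120LEI) = -(-7)·2²·(4-2)²·(2+2·4)/(120·4·5000) = 7/15000 m
Load 4 — applied couple M₀=16 kN·m at a=8/3 m (b=L-a=4/3):
  y_4 = (R_Ax³/6 - M_Ax²/2)/EI  [x≤a] with R_A=16/3, M_A=16/3 = ((16/3)·2³/6 - (16/3)·2²/2)/5000 = -4/5625 m
Superposition: y = Σ y_i = 2857/1125000 m ≈ 0.002540 m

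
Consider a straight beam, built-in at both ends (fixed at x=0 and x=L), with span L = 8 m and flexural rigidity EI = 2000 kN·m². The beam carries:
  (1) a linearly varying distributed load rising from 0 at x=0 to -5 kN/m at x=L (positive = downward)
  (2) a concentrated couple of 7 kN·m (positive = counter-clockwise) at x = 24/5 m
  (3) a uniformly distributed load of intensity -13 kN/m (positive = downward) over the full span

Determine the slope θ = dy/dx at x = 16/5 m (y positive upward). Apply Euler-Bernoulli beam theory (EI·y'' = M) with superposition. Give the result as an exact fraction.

Load 1 — triangular load w₀=-5 kN/m (0→w₀ over full span):
  θ_1 = -w₀(2x(L-x)(L-2x)(x+2L)+x²(L-x)²)/(120LEI) = -(-5)·(2·(16/5)·(8-(16/5))·(8-2·(16/5))·((16/5)+2·8)+(16/5)²·(8-(16/5))²)/(120·8·2000) = 48/15625 rad
Load 2 — applied couple M₀=7 kN·m at a=24/5 m (b=L-a=16/5):
  θ_2 = (R_Ax²/2 - M_Ax)/EI  [x≤a] with R_A=63/50, M_A=56/25 = ((63/50)·(16/5)²/2 - (56/25)·(16/5))/2000 = -28/78125 rad
Load 3 — uniform load w=-13 kN/m over full span:
  θ_3 = -wx(L-x)(L-2x)/(12EI) = -(-13)·(16/5)·(8-(16/5))·(8-2·(16/5))/(12·2000) = 208/15625 rad
Superposition: θ = Σ θ_i = 1252/78125 rad ≈ 0.016026 rad

θ(16/5) = 1252/78125 rad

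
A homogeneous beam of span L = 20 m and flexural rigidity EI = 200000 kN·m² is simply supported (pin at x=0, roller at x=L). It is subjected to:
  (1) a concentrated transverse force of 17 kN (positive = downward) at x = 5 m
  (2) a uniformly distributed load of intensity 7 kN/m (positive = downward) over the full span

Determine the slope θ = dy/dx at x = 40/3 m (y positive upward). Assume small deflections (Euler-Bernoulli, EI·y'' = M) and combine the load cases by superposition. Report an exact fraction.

Load 1 — point force P=17 kN at a=5 m (b=L-a=15):
  θ_1 = -Pa(2L²-6Lx+3x²+a²)/(6LEI)  [x>a] = -17·5·(2·20²-6·20·(40/3)+3·(40/3)²+5²)/(6·20·200000) = 493/576000 rad
Load 2 — uniform load w=7 kN/m over full span:
  θ_2 = -w(L³-6Lx²+4x³)/(24EI) = -7·(20³-6·20·(40/3)²+4·(40/3)³)/(24·200000) = 91/16200 rad
Superposition: θ = Σ θ_i = 33557/5184000 rad ≈ 0.006473 rad

θ(40/3) = 33557/5184000 rad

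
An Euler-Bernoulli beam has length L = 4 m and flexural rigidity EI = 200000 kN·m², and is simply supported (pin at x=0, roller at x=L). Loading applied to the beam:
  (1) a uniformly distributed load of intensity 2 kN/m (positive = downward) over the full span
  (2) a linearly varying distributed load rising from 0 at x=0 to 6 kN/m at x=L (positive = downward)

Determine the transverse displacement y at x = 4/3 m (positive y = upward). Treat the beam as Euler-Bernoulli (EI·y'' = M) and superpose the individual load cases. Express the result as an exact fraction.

y(4/3) = -2/28125 m

Load 1 — uniform load w=2 kN/m over full span:
  y_1 = -wx(L³-2Lx²+x³)/(24EI) = -2·(4/3)·(4³-2·4·(4/3)²+(4/3)³)/(24·200000) = -22/759375 m
Load 2 — triangular load w₀=6 kN/m (0→w₀ over full span):
  y_2 = -w₀x(7L⁴-10L²x²+3x⁴)/(360LEI) = -6·(4/3)·(7·4⁴-10·4²·(4/3)²+3·(4/3)⁴)/(360·4·200000) = -32/759375 m
Superposition: y = Σ y_i = -2/28125 m ≈ -0.000071 m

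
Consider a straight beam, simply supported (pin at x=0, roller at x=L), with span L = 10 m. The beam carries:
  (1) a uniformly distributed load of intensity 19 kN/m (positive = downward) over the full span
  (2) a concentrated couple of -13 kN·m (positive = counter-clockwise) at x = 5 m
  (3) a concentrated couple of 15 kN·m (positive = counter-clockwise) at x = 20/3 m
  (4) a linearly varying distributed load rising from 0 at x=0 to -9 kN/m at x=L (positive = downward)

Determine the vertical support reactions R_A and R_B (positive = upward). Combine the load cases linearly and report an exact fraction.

R_A = 401/5 kN, R_B = 324/5 kN

Load 1 — uniform load w=19 kN/m over full span:
  R_A = wL/2 = 19·10/2 = 95 kN
  R_B = wL/2 = 19·10/2 = 95 kN
Load 2 — applied couple M₀=-13 kN·m at a=5 m (b=L-a=5):
  R_A = M₀/L = (-13)/10 = -13/10 kN
  R_B = -M₀/L = -(-13)/10 = 13/10 kN
Load 3 — applied couple M₀=15 kN·m at a=20/3 m (b=L-a=10/3):
  R_A = M₀/L = 15/10 = 3/2 kN
  R_B = -M₀/L = -15/10 = -3/2 kN
Load 4 — triangular load w₀=-9 kN/m (0→w₀ over full span):
  R_A = w₀L/6 = (-9)·10/6 = -15 kN
  R_B = w₀L/3 = (-9)·10/3 = -30 kN
Superposition: R_A = 401/5 kN, R_B = 324/5 kN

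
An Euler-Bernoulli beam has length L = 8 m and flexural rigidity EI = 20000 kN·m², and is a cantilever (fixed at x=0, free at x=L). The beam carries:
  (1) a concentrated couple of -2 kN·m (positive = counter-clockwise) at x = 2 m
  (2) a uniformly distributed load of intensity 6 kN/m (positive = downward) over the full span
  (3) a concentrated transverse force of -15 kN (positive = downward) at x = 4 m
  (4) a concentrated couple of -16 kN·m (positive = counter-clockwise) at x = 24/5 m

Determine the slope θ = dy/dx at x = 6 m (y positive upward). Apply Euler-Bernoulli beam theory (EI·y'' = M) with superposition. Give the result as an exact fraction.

Load 1 — applied couple M₀=-2 kN·m at a=2 m (b=L-a=6):
  θ_1 = M₀a/EI  [x>a] = (-2)·2/20000 = -1/5000 rad
Load 2 — uniform load w=6 kN/m over full span:
  θ_2 = -wx(x²-3Lx+3L²)/(6EI) = -6·6·(6²-3·8·6+3·8²)/(6·20000) = -63/2500 rad
Load 3 — point force P=-15 kN at a=4 m (b=L-a=4):
  θ_3 = -Pa²/(2EI)  [x>a] = -(-15)·4²/(2·20000) = 3/500 rad
Load 4 — applied couple M₀=-16 kN·m at a=24/5 m (b=L-a=16/5):
  θ_4 = M₀a/EI  [x>a] = (-16)·(24/5)/20000 = -12/3125 rad
Superposition: θ = Σ θ_i = -581/25000 rad ≈ -0.023240 rad

θ(6) = -581/25000 rad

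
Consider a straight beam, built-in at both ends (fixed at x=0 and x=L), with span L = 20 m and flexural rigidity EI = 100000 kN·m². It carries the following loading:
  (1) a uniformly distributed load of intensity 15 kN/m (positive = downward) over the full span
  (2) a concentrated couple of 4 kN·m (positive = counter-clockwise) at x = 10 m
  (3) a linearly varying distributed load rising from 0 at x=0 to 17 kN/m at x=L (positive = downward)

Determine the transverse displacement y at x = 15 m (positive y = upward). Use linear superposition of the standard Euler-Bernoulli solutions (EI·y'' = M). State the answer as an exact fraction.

y(15) = -7297/128000 m

Load 1 — uniform load w=15 kN/m over full span:
  y_1 = -wx²(L-x)²/(24EI) = -15·15²·(20-15)²/(24·100000) = -9/256 m
Load 2 — applied couple M₀=4 kN·m at a=10 m (b=L-a=10):
  y_2 = (R_Ax³/6 - M_Ax²/2 - M₀(x-a)²/2)/EI  [x>a] with R_A=3/10, M_A=1 = ((3/10)·15³/6 - 1·15²/2 - 4·(15-10)²/2)/100000 = 1/16000 m
Load 3 — triangular load w₀=17 kN/m (0→w₀ over full span):
  y_3 = -w₀x²(L-x)²(x+2L)/(120LEI) = -17·15²·(20-15)²·(15+2·20)/(120·20·100000) = -561/25600 m
Superposition: y = Σ y_i = -7297/128000 m ≈ -0.057008 m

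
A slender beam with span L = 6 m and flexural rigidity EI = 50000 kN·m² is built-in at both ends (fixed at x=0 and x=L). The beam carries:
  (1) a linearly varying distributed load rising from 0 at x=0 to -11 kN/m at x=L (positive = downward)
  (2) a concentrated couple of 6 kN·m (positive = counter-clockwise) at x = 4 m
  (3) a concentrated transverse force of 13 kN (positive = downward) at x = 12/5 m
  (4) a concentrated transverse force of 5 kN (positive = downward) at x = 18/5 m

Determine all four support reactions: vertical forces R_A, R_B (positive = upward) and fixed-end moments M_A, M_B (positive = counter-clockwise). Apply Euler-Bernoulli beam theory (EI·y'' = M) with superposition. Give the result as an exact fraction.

R_A = 1213/750 kN, M_A = 364/125 kN·m, R_B = -12463/750 kN, M_B = 999/125 kN·m

Load 1 — triangular load w₀=-11 kN/m (0→w₀ over full span):
  R_A = 3w₀L/20 = 3·(-11)·6/20 = -99/10 kN
  M_A = w₀L²/30 = (-11)·6²/30 = -66/5 kN·m
  R_B = 7w₀L/20 = 7·(-11)·6/20 = -231/10 kN
  M_B = -w₀L²/20 = -(-11)·6²/20 = 99/5 kN·m
Load 2 — applied couple M₀=6 kN·m at a=4 m (b=L-a=2):
  R_A = 6M₀ab/L³ = 6·6·4·2/6³ = 4/3 kN
  M_A = M₀b(2a-b)/L² = 6·2·(2·4-2)/6² = 2 kN·m
  R_B = -6M₀ab/L³ = -6·6·4·2/6³ = -4/3 kN
  M_B = M₀a(2b-a)/L² = 6·4·(2·2-4)/6² = 0 kN·m
Load 3 — point force P=13 kN at a=12/5 m (b=L-a=18/5):
  R_A = Pb²(3a+b)/L³ = 13·(18/5)²·(3·(12/5)+(18/5))/6³ = 1053/125 kN
  M_A = Pab²/L² = 13·(12/5)·(18/5)²/6² = 1404/125 kN·m
  R_B = Pa²(a+3b)/L³ = 13·(12/5)²·((12/5)+3·(18/5))/6³ = 572/125 kN
  M_B = -Pa²b/L² = -13·(12/5)²·(18/5)/6² = -936/125 kN·m
Load 4 — point force P=5 kN at a=18/5 m (b=L-a=12/5):
  R_A = Pb²(3a+b)/L³ = 5·(12/5)²·(3·(18/5)+(12/5))/6³ = 44/25 kN
  M_A = Pab²/L² = 5·(18/5)·(12/5)²/6² = 72/25 kN·m
  R_B = Pa²(a+3b)/L³ = 5·(18/5)²·((18/5)+3·(12/5))/6³ = 81/25 kN
  M_B = -Pa²b/L² = -5·(18/5)²·(12/5)/6² = -108/25 kN·m
Superposition: R_A = 1213/750 kN, M_A = 364/125 kN·m, R_B = -12463/750 kN, M_B = 999/125 kN·m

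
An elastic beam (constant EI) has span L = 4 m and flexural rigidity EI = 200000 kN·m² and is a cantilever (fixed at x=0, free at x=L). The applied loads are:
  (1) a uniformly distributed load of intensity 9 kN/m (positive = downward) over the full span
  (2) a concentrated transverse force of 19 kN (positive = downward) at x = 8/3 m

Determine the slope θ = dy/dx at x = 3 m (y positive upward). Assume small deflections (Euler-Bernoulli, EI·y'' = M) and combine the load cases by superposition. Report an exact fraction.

θ(3) = -2917/3600000 rad

Load 1 — uniform load w=9 kN/m over full span:
  θ_1 = -wx(x²-3Lx+3L²)/(6EI) = -9·3·(3²-3·4·3+3·4²)/(6·200000) = -189/400000 rad
Load 2 — point force P=19 kN at a=8/3 m (b=L-a=4/3):
  θ_2 = -Pa²/(2EI)  [x>a] = -19·(8/3)²/(2·200000) = -19/56250 rad
Superposition: θ = Σ θ_i = -2917/3600000 rad ≈ -0.000810 rad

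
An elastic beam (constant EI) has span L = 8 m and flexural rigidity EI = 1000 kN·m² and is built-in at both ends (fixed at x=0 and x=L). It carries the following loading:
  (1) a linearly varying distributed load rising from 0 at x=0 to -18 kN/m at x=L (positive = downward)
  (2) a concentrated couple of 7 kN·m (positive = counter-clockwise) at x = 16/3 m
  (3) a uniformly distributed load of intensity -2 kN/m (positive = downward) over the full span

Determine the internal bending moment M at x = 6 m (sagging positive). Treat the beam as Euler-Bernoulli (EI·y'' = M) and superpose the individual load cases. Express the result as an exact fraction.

M(6) = -208/15 kN·m

Load 1 — triangular load w₀=-18 kN/m (0→w₀ over full span):
  M_1 = 3w₀Lx/20 - w₀L²/30 - w₀x³/(6L) = 3·(-18)·8·6/20 - (-18)·8²/30 - (-18)·6³/(6·8) = -51/5 kN·m
Load 2 — applied couple M₀=7 kN·m at a=16/3 m (b=L-a=8/3):
  M_2 = R_Ax - M_A - M₀  [x>a] with R_A=7/6, M_A=7/3 = (7/6)·6 - (7/3) - 7 = -7/3 kN·m
Load 3 — uniform load w=-2 kN/m over full span:
  M_3 = wLx/2 - wL²/12 - wx²/2 = (-2)·8·6/2 - (-2)·8²/12 - (-2)·6²/2 = -4/3 kN·m
Superposition: M = Σ M_i = -208/15 kN·m ≈ -13.866667 kN·m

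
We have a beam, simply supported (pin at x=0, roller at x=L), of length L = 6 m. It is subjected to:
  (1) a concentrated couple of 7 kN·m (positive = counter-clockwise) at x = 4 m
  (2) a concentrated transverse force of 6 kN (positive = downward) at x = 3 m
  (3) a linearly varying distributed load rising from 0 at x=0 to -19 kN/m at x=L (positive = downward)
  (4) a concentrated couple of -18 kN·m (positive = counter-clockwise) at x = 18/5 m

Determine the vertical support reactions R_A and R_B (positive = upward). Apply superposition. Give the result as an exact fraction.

R_A = -107/6 kN, R_B = -199/6 kN

Load 1 — applied couple M₀=7 kN·m at a=4 m (b=L-a=2):
  R_A = M₀/L = 7/6 kN
  R_B = -M₀/L = -7/6 kN
Load 2 — point force P=6 kN at a=3 m (b=L-a=3):
  R_A = Pb/L = 6·3/6 = 3 kN
  R_B = Pa/L = 6·3/6 = 3 kN
Load 3 — triangular load w₀=-19 kN/m (0→w₀ over full span):
  R_A = w₀L/6 = (-19)·6/6 = -19 kN
  R_B = w₀L/3 = (-19)·6/3 = -38 kN
Load 4 — applied couple M₀=-18 kN·m at a=18/5 m (b=L-a=12/5):
  R_A = M₀/L = (-18)/6 = -3 kN
  R_B = -M₀/L = -(-18)/6 = 3 kN
Superposition: R_A = -107/6 kN, R_B = -199/6 kN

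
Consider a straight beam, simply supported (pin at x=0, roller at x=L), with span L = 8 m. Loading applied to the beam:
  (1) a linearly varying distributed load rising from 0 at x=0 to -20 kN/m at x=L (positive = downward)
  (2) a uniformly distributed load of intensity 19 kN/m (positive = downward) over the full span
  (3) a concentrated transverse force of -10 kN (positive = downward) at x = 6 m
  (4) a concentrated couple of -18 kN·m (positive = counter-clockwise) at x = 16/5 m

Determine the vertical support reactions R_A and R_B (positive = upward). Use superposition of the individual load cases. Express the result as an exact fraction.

R_A = 535/12 kN, R_B = 209/12 kN

Load 1 — triangular load w₀=-20 kN/m (0→w₀ over full span):
  R_A = w₀L/6 = (-20)·8/6 = -80/3 kN
  R_B = w₀L/3 = (-20)·8/3 = -160/3 kN
Load 2 — uniform load w=19 kN/m over full span:
  R_A = wL/2 = 19·8/2 = 76 kN
  R_B = wL/2 = 19·8/2 = 76 kN
Load 3 — point force P=-10 kN at a=6 m (b=L-a=2):
  R_A = Pb/L = (-10)·2/8 = -5/2 kN
  R_B = Pa/L = (-10)·6/8 = -15/2 kN
Load 4 — applied couple M₀=-18 kN·m at a=16/5 m (b=L-a=24/5):
  R_A = M₀/L = (-18)/8 = -9/4 kN
  R_B = -M₀/L = -(-18)/8 = 9/4 kN
Superposition: R_A = 535/12 kN, R_B = 209/12 kN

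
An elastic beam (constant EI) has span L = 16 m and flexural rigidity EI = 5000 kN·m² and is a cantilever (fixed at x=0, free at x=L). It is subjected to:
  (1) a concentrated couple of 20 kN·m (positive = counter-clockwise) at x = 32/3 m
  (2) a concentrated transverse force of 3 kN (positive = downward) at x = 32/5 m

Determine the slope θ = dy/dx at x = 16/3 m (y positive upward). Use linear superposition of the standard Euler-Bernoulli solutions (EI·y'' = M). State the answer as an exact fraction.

Load 1 — applied couple M₀=20 kN·m at a=32/3 m (b=L-a=16/3):
  θ_1 = M₀x/EI  [x≤a] = 20·(16/3)/5000 = 8/375 rad
Load 2 — point force P=3 kN at a=32/5 m (b=L-a=48/5):
  θ_2 = -Px(2a-x)/(2EI)  [x≤a] = -3·(16/3)·(2·(32/5)-(16/3))/(2·5000) = -112/9375 rad
Superposition: θ = Σ θ_i = 88/9375 rad ≈ 0.009387 rad

θ(16/3) = 88/9375 rad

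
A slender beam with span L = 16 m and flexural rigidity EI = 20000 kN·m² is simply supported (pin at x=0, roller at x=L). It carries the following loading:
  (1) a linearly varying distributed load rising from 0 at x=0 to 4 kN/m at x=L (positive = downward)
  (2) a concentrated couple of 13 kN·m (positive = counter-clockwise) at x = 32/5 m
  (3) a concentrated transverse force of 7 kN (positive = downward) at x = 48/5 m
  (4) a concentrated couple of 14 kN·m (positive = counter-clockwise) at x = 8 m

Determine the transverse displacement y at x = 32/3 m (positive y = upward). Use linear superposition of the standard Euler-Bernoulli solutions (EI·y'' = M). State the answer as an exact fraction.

y(32/3) = -5497394/56953125 m

Load 1 — triangular load w₀=4 kN/m (0→w₀ over full span):
  y_1 = -w₀x(7L⁴-10L²x²+3x⁴)/(360LEI) = -4·(32/3)·(7·16⁴-10·16²·(32/3)²+3·(32/3)⁴)/(360·16·20000) = -34816/455625 m
Load 2 — applied couple M₀=13 kN·m at a=32/5 m (b=L-a=48/5):
  y_2 = (M₀x³/(6L)-M₀(x-a)²/2+C₁x)/EI  [x>a] with C₁=M₀(3b²-L²)/(6L)=208/75 = (13·(32/3)³/(6·16)-13·((32/3)-(32/5))²/2+(208/75)·(32/3))/20000 = 4784/1265625 m
Load 3 — point force P=7 kN at a=48/5 m (b=L-a=32/5):
  y_3 = -Pa(L-x)(2Lx-a²-x²)/(6LEI)  [x>a] = -7·(48/5)·(16-(32/3))·(2·16·(32/3)-(48/5)²-(32/3)²)/(6·16·20000) = -53312/2109375 m
Load 4 — applied couple M₀=14 kN·m at a=8 m (b=L-a=8):
  y_4 = (M₀x³/(6L)-M₀(x-a)²/2+C₁x)/EI  [x>a] with C₁=M₀(3b²-L²)/(6L)=-28/3 = (14·(32/3)³/(6·16)-14·((32/3)-8)²/2+(-28/3)·(32/3))/20000 = 14/10125 m
Superposition: y = Σ y_i = -5497394/56953125 m ≈ -0.096525 m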